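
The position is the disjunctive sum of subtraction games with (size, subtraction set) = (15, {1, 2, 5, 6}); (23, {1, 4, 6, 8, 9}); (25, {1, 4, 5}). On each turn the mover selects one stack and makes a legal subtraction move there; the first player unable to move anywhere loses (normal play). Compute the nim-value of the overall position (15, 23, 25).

1

Stack A, S = {1, 2, 5, 6}:
G(0) = 0
G(1) = mex{0} = 1
G(2) = mex{1,0} = 2
G(3) = mex{2,1} = 0
G(4) = mex{0,2} = 1
G(5) = mex{1,0,0} = 2
G(6) = mex{2,1,1,0} = 3
G(7) = mex{3,2,2,1} = 0
G(8) = mex{0,3,0,2} = 1
G(9) = mex{1,0,1,0} = 2
G(10) = mex{2,1,2,1} = 0
G(11) = mex{0,2,3,2} = 1
G(12) = mex{1,0,0,3} = 2
G(13) = mex{2,1,1,0} = 3
G(14) = mex{3,2,2,1} = 0
G(15) = mex{0,3,0,2} = 1
G_A(15) = 1.
Stack B, S = {1, 4, 6, 8, 9}:
G(0) = 0
G(1) = mex{0} = 1
G(2) = mex{1} = 0
G(3) = mex{0} = 1
G(4) = mex{1,0} = 2
G(5) = mex{2,1} = 0
G(6) = mex{0,0,0} = 1
G(7) = mex{1,1,1} = 0
G(8) = mex{0,2,0,0} = 1
G(9) = mex{1,0,1,1,0} = 2
G(10) = mex{2,1,2,0,1} = 3
G(11) = mex{3,0,0,1,0} = 2
G(12) = mex{2,1,1,2,1} = 0
G(13) = mex{0,2,0,0,2} = 1
G(14) = mex{1,3,1,1,0} = 2
G(15) = mex{2,2,2,0,1} = 3
G(16) = mex{3,0,3,1,0} = 2
G(17) = mex{2,1,2,2,1} = 0
G(18) = mex{0,2,0,3,2} = 1
G(19) = mex{1,3,1,2,3} = 0
G(20) = mex{0,2,2,0,2} = 1
G(21) = mex{1,0,3,1,0} = 2
G(22) = mex{2,1,2,2,1} = 0
G(23) = mex{0,0,0,3,2} = 1
G_B(23) = 1.
Stack C, S = {1, 4, 5}:
n :  0  1  2  3  4  5  6  7  8  9 10 11 12 13 14 15 16 17 18 19 20 21 22 23 24 25
G :  0  1  0  1  2  3  2  3  0  1  0  1  2  3  2  3  0  1  0  1  2  3  2  3  0  1
G_C(25) = 1.
Combined Grundy value = 1 ⊕ 1 ⊕ 1 = 1.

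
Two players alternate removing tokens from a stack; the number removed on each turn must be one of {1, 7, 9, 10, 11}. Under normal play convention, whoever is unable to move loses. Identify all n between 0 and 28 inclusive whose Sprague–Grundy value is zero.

G(0) = 0
G(1) = mex{0} = 1
G(2) = mex{1} = 0
G(3) = mex{0} = 1
G(4) = mex{1} = 0
G(5) = mex{0} = 1
G(6) = mex{1} = 0
G(7) = mex{0,0} = 1
G(8) = mex{1,1} = 0
G(9) = mex{0,0,0} = 1
G(10) = mex{1,1,1,0} = 2
G(11) = mex{2,0,0,1,0} = 3
G(12) = mex{3,1,1,0,1} = 2
G(13) = mex{2,0,0,1,0} = 3
G(14) = mex{3,1,1,0,1} = 2
G(15) = mex{2,0,0,1,0} = 3
G(16) = mex{3,1,1,0,1} = 2
G(17) = mex{2,2,0,1,0} = 3
G(18) = mex{3,3,1,0,1} = 2
G(19) = mex{2,2,2,1,0} = 3
G(20) = mex{3,3,3,2,1} = 0
G(21) = mex{0,2,2,3,2} = 1
G(22) = mex{1,3,3,2,3} = 0
G(23) = mex{0,2,2,3,2} = 1
G(24) = mex{1,3,3,2,3} = 0
G(25) = mex{0,2,2,3,2} = 1
G(26) = mex{1,3,3,2,3} = 0
G(27) = mex{0,0,2,3,2} = 1
G(28) = mex{1,1,3,2,3} = 0
P-positions are exactly the n with G(n) = 0.

0, 2, 4, 6, 8, 20, 22, 24, 26, 28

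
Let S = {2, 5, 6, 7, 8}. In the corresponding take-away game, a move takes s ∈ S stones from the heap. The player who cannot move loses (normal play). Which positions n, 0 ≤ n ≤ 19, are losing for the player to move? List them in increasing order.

0, 1, 4, 13, 14, 17

n :  0  1  2  3  4  5  6  7  8  9 10 11 12 13 14 15 16 17 18 19
G :  0  0  1  1  0  2  1  3  2  2  3  3  4  0  0  1  1  0  2  1
P-positions are exactly the n with G(n) = 0.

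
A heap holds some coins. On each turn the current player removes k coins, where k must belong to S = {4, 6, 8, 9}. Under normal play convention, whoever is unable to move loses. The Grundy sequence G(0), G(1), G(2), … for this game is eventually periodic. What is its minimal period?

n :  0  1  2  3  4  5  6  7  8  9 10 11 12 13 14 15 16 17 18 19 20 21 22 23 24 25 26 27
G :  0  0  0  0  1  1  1  1  2  2  2  2  3  0  0  0  0  1  1  1  1  2  2  2  2  3  0  0
G(n+13) = G(n) holds for n = 0,…,8 (a full window of length max(S) = 9), so the sequence is purely periodic with period 13.

13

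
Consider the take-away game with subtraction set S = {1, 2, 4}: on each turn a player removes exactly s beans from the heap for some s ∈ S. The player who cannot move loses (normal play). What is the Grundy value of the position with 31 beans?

G(0) = 0
G(1) = mex{0} = 1
G(2) = mex{1,0} = 2
G(3) = mex{2,1} = 0
G(4) = mex{0,2,0} = 1
G(5) = mex{1,0,1} = 2
G(6) = mex{2,1,2} = 0
G(7) = mex{0,2,0} = 1
G(8) = mex{1,0,1} = 2
G(9) = mex{2,1,2} = 0
G(10) = mex{0,2,0} = 1
G(11) = mex{1,0,1} = 2
G(12) = mex{2,1,2} = 0
G(13) = mex{0,2,0} = 1
G(14) = mex{1,0,1} = 2
G(15) = mex{2,1,2} = 0
G(16) = mex{0,2,0} = 1
G(17) = mex{1,0,1} = 2
G(18) = mex{2,1,2} = 0
G(19) = mex{0,2,0} = 1
G(20) = mex{1,0,1} = 2
G(21) = mex{2,1,2} = 0
G(22) = mex{0,2,0} = 1
G(23) = mex{1,0,1} = 2
G(24) = mex{2,1,2} = 0
G(25) = mex{0,2,0} = 1
G(26) = mex{1,0,1} = 2
G(27) = mex{2,1,2} = 0
G(28) = mex{0,2,0} = 1
G(29) = mex{1,0,1} = 2
G(30) = mex{2,1,2} = 0
G(31) = mex{0,2,0} = 1

1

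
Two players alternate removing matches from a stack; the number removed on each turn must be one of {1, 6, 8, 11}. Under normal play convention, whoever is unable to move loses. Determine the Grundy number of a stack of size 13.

n :  0  1  2  3  4  5  6  7  8  9 10 11 12 13
G :  0  1  0  1  0  1  2  0  1  0  1  2  3  2

2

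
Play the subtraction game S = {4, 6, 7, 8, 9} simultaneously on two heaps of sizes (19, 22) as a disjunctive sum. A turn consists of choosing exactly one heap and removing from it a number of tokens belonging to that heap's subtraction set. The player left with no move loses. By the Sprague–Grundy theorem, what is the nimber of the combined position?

All heaps use S = {4, 6, 7, 8, 9}:
G(0) = 0
G(1) = mex{} = 0
G(2) = mex{} = 0
G(3) = mex{} = 0
G(4) = mex{0} = 1
G(5) = mex{0} = 1
G(6) = mex{0,0} = 1
G(7) = mex{0,0,0} = 1
G(8) = mex{1,0,0,0} = 2
G(9) = mex{1,0,0,0,0} = 2
G(10) = mex{1,1,0,0,0} = 2
G(11) = mex{1,1,1,0,0} = 2
G(12) = mex{2,1,1,1,0} = 3
G(13) = mex{2,1,1,1,1} = 0
G(14) = mex{2,2,1,1,1} = 0
G(15) = mex{2,2,2,1,1} = 0
G(16) = mex{3,2,2,2,1} = 0
G(17) = mex{0,2,2,2,2} = 1
G(18) = mex{0,3,2,2,2} = 1
G(19) = mex{0,0,3,2,2} = 1
G(20) = mex{0,0,0,3,2} = 1
G(21) = mex{1,0,0,0,3} = 2
G(22) = mex{1,0,0,0,0} = 2
Heap A: G(19) = 1.
Heap B: G(22) = 2.
Combined Grundy value = 1 ⊕ 2 = 3.

3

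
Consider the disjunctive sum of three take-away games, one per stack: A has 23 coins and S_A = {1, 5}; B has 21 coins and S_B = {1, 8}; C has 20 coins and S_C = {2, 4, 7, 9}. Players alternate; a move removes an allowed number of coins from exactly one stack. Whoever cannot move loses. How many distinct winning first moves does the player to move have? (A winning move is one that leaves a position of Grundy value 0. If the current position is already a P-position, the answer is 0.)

1

Stack A, S = {1, 5}:
G(0) = 0
G(1) = mex{0} = 1
G(2) = mex{1} = 0
G(3) = mex{0} = 1
G(4) = mex{1} = 0
G(5) = mex{0,0} = 1
G(6) = mex{1,1} = 0
G(7) = mex{0,0} = 1
G(8) = mex{1,1} = 0
G(9) = mex{0,0} = 1
G(10) = mex{1,1} = 0
G(11) = mex{0,0} = 1
G(12) = mex{1,1} = 0
G(13) = mex{0,0} = 1
G(14) = mex{1,1} = 0
G(15) = mex{0,0} = 1
G(16) = mex{1,1} = 0
G(17) = mex{0,0} = 1
G(18) = mex{1,1} = 0
G(19) = mex{0,0} = 1
G(20) = mex{1,1} = 0
G(21) = mex{0,0} = 1
G(22) = mex{1,1} = 0
G(23) = mex{0,0} = 1
G_A(23) = 1.
Stack B, S = {1, 8}:
n :  0  1  2  3  4  5  6  7  8  9 10 11 12 13 14 15 16 17 18 19 20 21
G :  0  1  0  1  0  1  0  1  2  0  1  0  1  0  1  0  1  2  0  1  0  1
G_B(21) = 1.
Stack C, S = {2, 4, 7, 9}:
G(0) = 0
G(1) = mex{} = 0
G(2) = mex{0} = 1
G(3) = mex{0} = 1
G(4) = mex{1,0} = 2
G(5) = mex{1,0} = 2
G(6) = mex{2,1} = 0
G(7) = mex{2,1,0} = 3
G(8) = mex{0,2,0} = 1
G(9) = mex{3,2,1,0} = 4
G(10) = mex{1,0,1,0} = 2
G(11) = mex{4,3,2,1} = 0
G(12) = mex{2,1,2,1} = 0
G(13) = mex{0,4,0,2} = 1
G(14) = mex{0,2,3,2} = 1
G(15) = mex{1,0,1,0} = 2
G(16) = mex{1,0,4,3} = 2
G(17) = mex{2,1,2,1} = 0
G(18) = mex{2,1,0,4} = 3
G(19) = mex{0,2,0,2} = 1
G(20) = mex{3,2,1,0} = 4
G_C(20) = 4.
Combined Grundy value = 1 ⊕ 1 ⊕ 4 = 4.
A winning move leaves total XOR = 0, i.e. changes one component's Grundy value g to g ⊕ X where X is the current total.
Stack A: need g' = 1⊕4 = 5. Options: 23−1→G=0, 23−5→G=0. Hits: 0.
Stack B: need g' = 1⊕4 = 5. Options: 21−1→G=0, 21−8→G=0. Hits: 0.
Stack C: need g' = 4⊕4 = 0. Options: 20−2→G=3, 20−4→G=2, 20−7→G=1, 20−9→G=0. Hits: 1.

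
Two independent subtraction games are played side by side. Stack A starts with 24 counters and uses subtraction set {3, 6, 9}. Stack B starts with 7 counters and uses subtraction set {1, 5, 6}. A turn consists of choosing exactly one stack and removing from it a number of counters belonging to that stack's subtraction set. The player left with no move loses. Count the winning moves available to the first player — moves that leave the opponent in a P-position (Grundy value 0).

2

Stack A, S = {3, 6, 9}:
n :  0  1  2  3  4  5  6  7  8  9 10 11 12 13 14 15 16 17 18 19 20 21 22 23 24
G :  0  0  0  1  1  1  2  2  2  3  3  3  0  0  0  1  1  1  2  2  2  3  3  3  0
G_A(24) = 0.
Stack B, S = {1, 5, 6}:
G(0) = 0
G(1) = mex{0} = 1
G(2) = mex{1} = 0
G(3) = mex{0} = 1
G(4) = mex{1} = 0
G(5) = mex{0,0} = 1
G(6) = mex{1,1,0} = 2
G(7) = mex{2,0,1} = 3
G_B(7) = 3.
Combined Grundy value = 0 ⊕ 3 = 3.
A winning move leaves total XOR = 0, i.e. changes one component's Grundy value g to g ⊕ X where X is the current total.
Stack A: need g' = 0⊕3 = 3. Options: 24−3→G=3, 24−6→G=2, 24−9→G=1. Hits: 1.
Stack B: need g' = 3⊕3 = 0. Options: 7−1→G=2, 7−5→G=0, 7−6→G=1. Hits: 1.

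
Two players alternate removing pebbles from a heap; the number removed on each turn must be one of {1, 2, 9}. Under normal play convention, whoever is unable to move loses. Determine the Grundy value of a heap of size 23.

n :  0  1  2  3  4  5  6  7  8  9 10 11 12 13 14 15 16 17 18 19 20 21 22 23
G :  0  1  2  0  1  2  0  1  2  3  0  1  2  0  1  2  0  1  2  3  0  1  2  0

0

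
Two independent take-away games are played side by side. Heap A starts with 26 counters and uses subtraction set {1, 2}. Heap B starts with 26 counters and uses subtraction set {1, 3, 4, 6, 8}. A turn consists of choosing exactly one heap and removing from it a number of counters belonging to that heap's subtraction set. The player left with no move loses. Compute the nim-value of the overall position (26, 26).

Heap A, S = {1, 2}:
G(0) = 0
G(1) = mex{0} = 1
G(2) = mex{1,0} = 2
G(3) = mex{2,1} = 0
G(4) = mex{0,2} = 1
G(5) = mex{1,0} = 2
G(6) = mex{2,1} = 0
G(7) = mex{0,2} = 1
G(8) = mex{1,0} = 2
G(9) = mex{2,1} = 0
G(10) = mex{0,2} = 1
G(11) = mex{1,0} = 2
G(12) = mex{2,1} = 0
G(13) = mex{0,2} = 1
G(14) = mex{1,0} = 2
G(15) = mex{2,1} = 0
G(16) = mex{0,2} = 1
G(17) = mex{1,0} = 2
G(18) = mex{2,1} = 0
G(19) = mex{0,2} = 1
G(20) = mex{1,0} = 2
G(21) = mex{2,1} = 0
G(22) = mex{0,2} = 1
G(23) = mex{1,0} = 2
G(24) = mex{2,1} = 0
G(25) = mex{0,2} = 1
G(26) = mex{1,0} = 2
G_A(26) = 2.
Heap B, S = {1, 3, 4, 6, 8}:
n :  0  1  2  3  4  5  6  7  8  9 10 11 12 13 14 15 16 17 18 19 20 21 22 23 24 25 26
G :  0  1  0  1  2  3  2  0  1  0  1  2  3  2  0  1  0  1  2  3  2  0  1  0  1  2  3
G_B(26) = 3.
Combined Grundy value = 2 ⊕ 3 = 1.

1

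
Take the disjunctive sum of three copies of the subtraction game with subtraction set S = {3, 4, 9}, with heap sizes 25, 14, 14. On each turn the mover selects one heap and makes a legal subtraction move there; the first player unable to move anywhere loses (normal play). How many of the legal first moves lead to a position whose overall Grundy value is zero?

All heaps use S = {3, 4, 9}:
n :  0  1  2  3  4  5  6  7  8  9 10 11 12 13 14 15 16 17 18 19 20 21 22 23 24 25
G :  0  0  0  1  1  1  2  0  0  3  1  1  2  0  0  0  1  1  1  2  0  0  3  1  1  2
Heap A: G(25) = 2.
Heap B: G(14) = 0.
Heap C: G(14) = 0.
Combined Grundy value = 2 ⊕ 0 ⊕ 0 = 2.
A winning move leaves total XOR = 0, i.e. changes one component's Grundy value g to g ⊕ X where X is the current total.
Heap A: need g' = 2⊕2 = 0. Options: 25−3→G=3, 25−4→G=0, 25−9→G=1. Hits: 1.
Heap B: need g' = 0⊕2 = 2. Options: 14−3→G=1, 14−4→G=1, 14−9→G=1. Hits: 0.
Heap C: need g' = 0⊕2 = 2. Options: 14−3→G=1, 14−4→G=1, 14−9→G=1. Hits: 0.

1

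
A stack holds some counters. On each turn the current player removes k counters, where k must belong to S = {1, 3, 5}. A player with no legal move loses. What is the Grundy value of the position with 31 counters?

G(0) = 0
G(1) = mex{0} = 1
G(2) = mex{1} = 0
G(3) = mex{0,0} = 1
G(4) = mex{1,1} = 0
G(5) = mex{0,0,0} = 1
G(6) = mex{1,1,1} = 0
G(7) = mex{0,0,0} = 1
G(8) = mex{1,1,1} = 0
G(9) = mex{0,0,0} = 1
G(10) = mex{1,1,1} = 0
G(11) = mex{0,0,0} = 1
G(12) = mex{1,1,1} = 0
G(13) = mex{0,0,0} = 1
G(14) = mex{1,1,1} = 0
G(15) = mex{0,0,0} = 1
G(16) = mex{1,1,1} = 0
G(17) = mex{0,0,0} = 1
G(18) = mex{1,1,1} = 0
G(19) = mex{0,0,0} = 1
G(20) = mex{1,1,1} = 0
G(21) = mex{0,0,0} = 1
G(22) = mex{1,1,1} = 0
G(23) = mex{0,0,0} = 1
G(24) = mex{1,1,1} = 0
G(25) = mex{0,0,0} = 1
G(26) = mex{1,1,1} = 0
G(27) = mex{0,0,0} = 1
G(28) = mex{1,1,1} = 0
G(29) = mex{0,0,0} = 1
G(30) = mex{1,1,1} = 0
G(31) = mex{0,0,0} = 1

1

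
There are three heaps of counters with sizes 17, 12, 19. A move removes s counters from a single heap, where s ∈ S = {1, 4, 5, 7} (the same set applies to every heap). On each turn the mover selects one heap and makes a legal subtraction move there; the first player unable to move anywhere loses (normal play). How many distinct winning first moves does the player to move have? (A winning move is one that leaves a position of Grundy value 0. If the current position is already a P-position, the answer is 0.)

3

All heaps use S = {1, 4, 5, 7}:
n :  0  1  2  3  4  5  6  7  8  9 10 11 12 13 14 15 16 17 18 19
G :  0  1  0  1  2  3  2  3  0  1  0  1  2  3  2  3  0  1  0  1
Heap A: G(17) = 1.
Heap B: G(12) = 2.
Heap C: G(19) = 1.
Combined Grundy value = 1 ⊕ 2 ⊕ 1 = 2.
A winning move leaves total XOR = 0, i.e. changes one component's Grundy value g to g ⊕ X where X is the current total.
Heap A: need g' = 1⊕2 = 3. Options: 17−1→G=0, 17−4→G=3, 17−5→G=2, 17−7→G=0. Hits: 1.
Heap B: need g' = 2⊕2 = 0. Options: 12−1→G=1, 12−4→G=0, 12−5→G=3, 12−7→G=3. Hits: 1.
Heap C: need g' = 1⊕2 = 3. Options: 19−1→G=0, 19−4→G=3, 19−5→G=2, 19−7→G=2. Hits: 1.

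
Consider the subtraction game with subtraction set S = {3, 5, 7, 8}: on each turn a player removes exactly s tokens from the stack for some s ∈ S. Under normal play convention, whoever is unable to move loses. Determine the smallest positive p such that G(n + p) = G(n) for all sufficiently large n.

11

n :  0  1  2  3  4  5  6  7  8  9 10 11 12 13 14 15 16 17 18 19 20 21 22 23
G :  0  0  0  1  1  1  2  2  2  3  3  0  0  0  1  1  1  2  2  2  3  3  0  0
G(n+11) = G(n) holds for n = 0,…,7 (a full window of length max(S) = 8), so the sequence is purely periodic with period 11.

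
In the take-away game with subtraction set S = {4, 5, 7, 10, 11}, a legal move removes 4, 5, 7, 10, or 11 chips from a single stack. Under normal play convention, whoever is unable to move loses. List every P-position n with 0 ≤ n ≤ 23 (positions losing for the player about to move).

n :  0  1  2  3  4  5  6  7  8  9 10 11 12 13 14 15 16 17 18 19 20 21 22 23
G :  0  0  0  0  1  1  1  1  2  2  2  2  3  3  3  0  0  0  0  1  1  1  1  2
P-positions are exactly the n with G(n) = 0.

0, 1, 2, 3, 15, 16, 17, 18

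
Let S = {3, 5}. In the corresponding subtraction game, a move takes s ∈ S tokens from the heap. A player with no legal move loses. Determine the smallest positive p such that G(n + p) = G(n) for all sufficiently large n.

n :  0  1  2  3  4  5  6  7  8  9 10 11 12 13 14 15 16 17
G :  0  0  0  1  1  1  2  2  0  0  0  1  1  1  2  2  0  0
G(n+8) = G(n) holds for n = 0,…,4 (a full window of length max(S) = 5), so the sequence is purely periodic with period 8.

8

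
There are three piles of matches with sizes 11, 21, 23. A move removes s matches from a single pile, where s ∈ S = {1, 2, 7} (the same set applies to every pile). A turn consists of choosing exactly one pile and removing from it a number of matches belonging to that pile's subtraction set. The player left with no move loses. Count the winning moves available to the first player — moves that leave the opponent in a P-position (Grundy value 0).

All piles use S = {1, 2, 7}:
G(0) = 0
G(1) = mex{0} = 1
G(2) = mex{1,0} = 2
G(3) = mex{2,1} = 0
G(4) = mex{0,2} = 1
G(5) = mex{1,0} = 2
G(6) = mex{2,1} = 0
G(7) = mex{0,2,0} = 1
G(8) = mex{1,0,1} = 2
G(9) = mex{2,1,2} = 0
G(10) = mex{0,2,0} = 1
G(11) = mex{1,0,1} = 2
G(12) = mex{2,1,2} = 0
G(13) = mex{0,2,0} = 1
G(14) = mex{1,0,1} = 2
G(15) = mex{2,1,2} = 0
G(16) = mex{0,2,0} = 1
G(17) = mex{1,0,1} = 2
G(18) = mex{2,1,2} = 0
G(19) = mex{0,2,0} = 1
G(20) = mex{1,0,1} = 2
G(21) = mex{2,1,2} = 0
G(22) = mex{0,2,0} = 1
G(23) = mex{1,0,1} = 2
Pile A: G(11) = 2.
Pile B: G(21) = 0.
Pile C: G(23) = 2.
Combined Grundy value = 2 ⊕ 0 ⊕ 2 = 0.
A winning move leaves total XOR = 0, i.e. changes one component's Grundy value g to g ⊕ X where X is the current total.
Pile A: target g' = 2⊕0 = 2, but every legal move changes the Grundy value (mex property), so 0 moves.
Pile B: target g' = 0⊕0 = 0, but every legal move changes the Grundy value (mex property), so 0 moves.
Pile C: target g' = 2⊕0 = 2, but every legal move changes the Grundy value (mex property), so 0 moves.

0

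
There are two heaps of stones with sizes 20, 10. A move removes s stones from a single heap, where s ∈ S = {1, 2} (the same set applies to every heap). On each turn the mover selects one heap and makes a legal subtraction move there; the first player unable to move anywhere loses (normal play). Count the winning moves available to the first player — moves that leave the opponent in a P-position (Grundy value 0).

2

All heaps use S = {1, 2}:
G(0) = 0
G(1) = mex{0} = 1
G(2) = mex{1,0} = 2
G(3) = mex{2,1} = 0
G(4) = mex{0,2} = 1
G(5) = mex{1,0} = 2
G(6) = mex{2,1} = 0
G(7) = mex{0,2} = 1
G(8) = mex{1,0} = 2
G(9) = mex{2,1} = 0
G(10) = mex{0,2} = 1
G(11) = mex{1,0} = 2
G(12) = mex{2,1} = 0
G(13) = mex{0,2} = 1
G(14) = mex{1,0} = 2
G(15) = mex{2,1} = 0
G(16) = mex{0,2} = 1
G(17) = mex{1,0} = 2
G(18) = mex{2,1} = 0
G(19) = mex{0,2} = 1
G(20) = mex{1,0} = 2
Heap A: G(20) = 2.
Heap B: G(10) = 1.
Combined Grundy value = 2 ⊕ 1 = 3.
A winning move leaves total XOR = 0, i.e. changes one component's Grundy value g to g ⊕ X where X is the current total.
Heap A: need g' = 2⊕3 = 1. Options: 20−1→G=1, 20−2→G=0. Hits: 1.
Heap B: need g' = 1⊕3 = 2. Options: 10−1→G=0, 10−2→G=2. Hits: 1.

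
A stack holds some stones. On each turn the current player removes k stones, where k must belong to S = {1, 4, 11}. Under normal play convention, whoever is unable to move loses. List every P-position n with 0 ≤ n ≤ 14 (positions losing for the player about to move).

0, 2, 5, 7, 10, 12

n :  0  1  2  3  4  5  6  7  8  9 10 11 12 13 14
G :  0  1  0  1  2  0  1  0  1  2  0  1  0  1  2
P-positions are exactly the n with G(n) = 0.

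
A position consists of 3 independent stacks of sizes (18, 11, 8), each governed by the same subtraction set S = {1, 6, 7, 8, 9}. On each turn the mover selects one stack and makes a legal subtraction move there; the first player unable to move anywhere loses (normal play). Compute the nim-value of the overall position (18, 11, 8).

All stacks use S = {1, 6, 7, 8, 9}:
G(0) = 0
G(1) = mex{0} = 1
G(2) = mex{1} = 0
G(3) = mex{0} = 1
G(4) = mex{1} = 0
G(5) = mex{0} = 1
G(6) = mex{1,0} = 2
G(7) = mex{2,1,0} = 3
G(8) = mex{3,0,1,0} = 2
G(9) = mex{2,1,0,1,0} = 3
G(10) = mex{3,0,1,0,1} = 2
G(11) = mex{2,1,0,1,0} = 3
G(12) = mex{3,2,1,0,1} = 4
G(13) = mex{4,3,2,1,0} = 5
G(14) = mex{5,2,3,2,1} = 0
G(15) = mex{0,3,2,3,2} = 1
G(16) = mex{1,2,3,2,3} = 0
G(17) = mex{0,3,2,3,2} = 1
G(18) = mex{1,4,3,2,3} = 0
Stack A: G(18) = 0.
Stack B: G(11) = 3.
Stack C: G(8) = 2.
Combined Grundy value = 0 ⊕ 3 ⊕ 2 = 1.

1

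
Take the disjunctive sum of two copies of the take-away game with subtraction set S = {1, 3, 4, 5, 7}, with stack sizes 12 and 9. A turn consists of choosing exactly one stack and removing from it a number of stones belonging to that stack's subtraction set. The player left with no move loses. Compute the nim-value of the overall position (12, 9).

All stacks use S = {1, 3, 4, 5, 7}:
n :  0  1  2  3  4  5  6  7  8  9 10 11 12
G :  0  1  0  1  2  3  2  3  0  1  0  1  2
Stack A: G(12) = 2.
Stack B: G(9) = 1.
Combined Grundy value = 2 ⊕ 1 = 3.

3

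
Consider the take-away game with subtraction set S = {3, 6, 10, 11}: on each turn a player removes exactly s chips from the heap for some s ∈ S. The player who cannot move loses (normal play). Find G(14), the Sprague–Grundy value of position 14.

0

G(0) = 0
G(1) = mex{} = 0
G(2) = mex{} = 0
G(3) = mex{0} = 1
G(4) = mex{0} = 1
G(5) = mex{0} = 1
G(6) = mex{1,0} = 2
G(7) = mex{1,0} = 2
G(8) = mex{1,0} = 2
G(9) = mex{2,1} = 0
G(10) = mex{2,1,0} = 3
G(11) = mex{2,1,0,0} = 3
G(12) = mex{0,2,0,0} = 1
G(13) = mex{3,2,1,0} = 4
G(14) = mex{3,2,1,1} = 0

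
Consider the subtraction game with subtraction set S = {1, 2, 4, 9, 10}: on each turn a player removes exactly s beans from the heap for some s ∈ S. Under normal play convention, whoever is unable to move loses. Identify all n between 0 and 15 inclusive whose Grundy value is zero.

0, 3, 6, 11, 14

n :  0  1  2  3  4  5  6  7  8  9 10 11 12 13 14 15
G :  0  1  2  0  1  2  0  1  2  3  4  0  1  2  0  1
P-positions are exactly the n with G(n) = 0.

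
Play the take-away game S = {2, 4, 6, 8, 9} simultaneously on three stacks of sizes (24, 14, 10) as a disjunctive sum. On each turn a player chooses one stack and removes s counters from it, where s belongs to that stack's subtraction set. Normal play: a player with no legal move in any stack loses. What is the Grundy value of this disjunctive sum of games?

5

All stacks use S = {2, 4, 6, 8, 9}:
G(0) = 0
G(1) = mex{} = 0
G(2) = mex{0} = 1
G(3) = mex{0} = 1
G(4) = mex{1,0} = 2
G(5) = mex{1,0} = 2
G(6) = mex{2,1,0} = 3
G(7) = mex{2,1,0} = 3
G(8) = mex{3,2,1,0} = 4
G(9) = mex{3,2,1,0,0} = 4
G(10) = mex{4,3,2,1,0} = 5
G(11) = mex{4,3,2,1,1} = 0
G(12) = mex{5,4,3,2,1} = 0
G(13) = mex{0,4,3,2,2} = 1
G(14) = mex{0,5,4,3,2} = 1
G(15) = mex{1,0,4,3,3} = 2
G(16) = mex{1,0,5,4,3} = 2
G(17) = mex{2,1,0,4,4} = 3
G(18) = mex{2,1,0,5,4} = 3
G(19) = mex{3,2,1,0,5} = 4
G(20) = mex{3,2,1,0,0} = 4
G(21) = mex{4,3,2,1,0} = 5
G(22) = mex{4,3,2,1,1} = 0
G(23) = mex{5,4,3,2,1} = 0
G(24) = mex{0,4,3,2,2} = 1
Stack A: G(24) = 1.
Stack B: G(14) = 1.
Stack C: G(10) = 5.
Combined Grundy value = 1 ⊕ 1 ⊕ 5 = 5.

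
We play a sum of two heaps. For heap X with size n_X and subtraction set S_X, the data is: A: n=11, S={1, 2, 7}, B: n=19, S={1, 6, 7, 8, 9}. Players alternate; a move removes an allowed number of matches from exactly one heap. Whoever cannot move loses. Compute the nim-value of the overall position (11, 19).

Heap A, S = {1, 2, 7}:
G(0) = 0
G(1) = mex{0} = 1
G(2) = mex{1,0} = 2
G(3) = mex{2,1} = 0
G(4) = mex{0,2} = 1
G(5) = mex{1,0} = 2
G(6) = mex{2,1} = 0
G(7) = mex{0,2,0} = 1
G(8) = mex{1,0,1} = 2
G(9) = mex{2,1,2} = 0
G(10) = mex{0,2,0} = 1
G(11) = mex{1,0,1} = 2
G_A(11) = 2.
Heap B, S = {1, 6, 7, 8, 9}:
n :  0  1  2  3  4  5  6  7  8  9 10 11 12 13 14 15 16 17 18 19
G :  0  1  0  1  0  1  2  3  2  3  2  3  4  5  0  1  0  1  0  1
G_B(19) = 1.
Combined Grundy value = 2 ⊕ 1 = 3.

3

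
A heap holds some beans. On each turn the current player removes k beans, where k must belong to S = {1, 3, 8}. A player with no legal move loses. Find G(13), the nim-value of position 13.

0

G(0) = 0
G(1) = mex{0} = 1
G(2) = mex{1} = 0
G(3) = mex{0,0} = 1
G(4) = mex{1,1} = 0
G(5) = mex{0,0} = 1
G(6) = mex{1,1} = 0
G(7) = mex{0,0} = 1
G(8) = mex{1,1,0} = 2
G(9) = mex{2,0,1} = 3
G(10) = mex{3,1,0} = 2
G(11) = mex{2,2,1} = 0
G(12) = mex{0,3,0} = 1
G(13) = mex{1,2,1} = 0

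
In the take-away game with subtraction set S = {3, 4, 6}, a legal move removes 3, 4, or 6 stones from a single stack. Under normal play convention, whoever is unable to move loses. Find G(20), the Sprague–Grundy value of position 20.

0

n :  0  1  2  3  4  5  6  7  8  9 10 11 12 13 14 15 16 17 18 19 20
G :  0  0  0  1  1  1  2  2  2  0  0  0  1  1  1  2  2  2  0  0  0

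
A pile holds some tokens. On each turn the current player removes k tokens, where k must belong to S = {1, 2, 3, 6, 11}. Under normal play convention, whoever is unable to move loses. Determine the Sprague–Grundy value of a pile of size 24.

G(0) = 0
G(1) = mex{0} = 1
G(2) = mex{1,0} = 2
G(3) = mex{2,1,0} = 3
G(4) = mex{3,2,1} = 0
G(5) = mex{0,3,2} = 1
G(6) = mex{1,0,3,0} = 2
G(7) = mex{2,1,0,1} = 3
G(8) = mex{3,2,1,2} = 0
G(9) = mex{0,3,2,3} = 1
G(10) = mex{1,0,3,0} = 2
G(11) = mex{2,1,0,1,0} = 3
G(12) = mex{3,2,1,2,1} = 0
G(13) = mex{0,3,2,3,2} = 1
G(14) = mex{1,0,3,0,3} = 2
G(15) = mex{2,1,0,1,0} = 3
G(16) = mex{3,2,1,2,1} = 0
G(17) = mex{0,3,2,3,2} = 1
G(18) = mex{1,0,3,0,3} = 2
G(19) = mex{2,1,0,1,0} = 3
G(20) = mex{3,2,1,2,1} = 0
G(21) = mex{0,3,2,3,2} = 1
G(22) = mex{1,0,3,0,3} = 2
G(23) = mex{2,1,0,1,0} = 3
G(24) = mex{3,2,1,2,1} = 0

0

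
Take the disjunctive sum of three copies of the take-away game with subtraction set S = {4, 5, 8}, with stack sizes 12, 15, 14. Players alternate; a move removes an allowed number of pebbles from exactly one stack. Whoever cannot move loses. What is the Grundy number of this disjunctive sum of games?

0

All stacks use S = {4, 5, 8}:
G(0) = 0
G(1) = mex{} = 0
G(2) = mex{} = 0
G(3) = mex{} = 0
G(4) = mex{0} = 1
G(5) = mex{0,0} = 1
G(6) = mex{0,0} = 1
G(7) = mex{0,0} = 1
G(8) = mex{1,0,0} = 2
G(9) = mex{1,1,0} = 2
G(10) = mex{1,1,0} = 2
G(11) = mex{1,1,0} = 2
G(12) = mex{2,1,1} = 0
G(13) = mex{2,2,1} = 0
G(14) = mex{2,2,1} = 0
G(15) = mex{2,2,1} = 0
Stack A: G(12) = 0.
Stack B: G(15) = 0.
Stack C: G(14) = 0.
Combined Grundy value = 0 ⊕ 0 ⊕ 0 = 0.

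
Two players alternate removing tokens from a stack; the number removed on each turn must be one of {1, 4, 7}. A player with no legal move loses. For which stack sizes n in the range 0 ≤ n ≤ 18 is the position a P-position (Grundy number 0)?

n :  0  1  2  3  4  5  6  7  8  9 10 11 12 13 14 15 16 17 18
G :  0  1  0  1  2  0  1  2  0  1  0  1  2  0  1  2  0  1  0
P-positions are exactly the n with G(n) = 0.

0, 2, 5, 8, 10, 13, 16, 18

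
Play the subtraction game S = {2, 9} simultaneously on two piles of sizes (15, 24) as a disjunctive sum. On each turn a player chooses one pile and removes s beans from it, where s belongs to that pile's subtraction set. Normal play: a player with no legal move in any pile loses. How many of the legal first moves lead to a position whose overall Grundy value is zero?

All piles use S = {2, 9}:
G(0) = 0
G(1) = mex{} = 0
G(2) = mex{0} = 1
G(3) = mex{0} = 1
G(4) = mex{1} = 0
G(5) = mex{1} = 0
G(6) = mex{0} = 1
G(7) = mex{0} = 1
G(8) = mex{1} = 0
G(9) = mex{1,0} = 2
G(10) = mex{0,0} = 1
G(11) = mex{2,1} = 0
G(12) = mex{1,1} = 0
G(13) = mex{0,0} = 1
G(14) = mex{0,0} = 1
G(15) = mex{1,1} = 0
G(16) = mex{1,1} = 0
G(17) = mex{0,0} = 1
G(18) = mex{0,2} = 1
G(19) = mex{1,1} = 0
G(20) = mex{1,0} = 2
G(21) = mex{0,0} = 1
G(22) = mex{2,1} = 0
G(23) = mex{1,1} = 0
G(24) = mex{0,0} = 1
Pile A: G(15) = 0.
Pile B: G(24) = 1.
Combined Grundy value = 0 ⊕ 1 = 1.
A winning move leaves total XOR = 0, i.e. changes one component's Grundy value g to g ⊕ X where X is the current total.
Pile A: need g' = 0⊕1 = 1. Options: 15−2→G=1, 15−9→G=1. Hits: 2.
Pile B: need g' = 1⊕1 = 0. Options: 24−2→G=0, 24−9→G=0. Hits: 2.

4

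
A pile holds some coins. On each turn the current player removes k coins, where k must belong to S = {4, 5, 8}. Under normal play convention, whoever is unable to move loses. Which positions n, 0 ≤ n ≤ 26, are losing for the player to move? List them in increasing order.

0, 1, 2, 3, 12, 13, 14, 15, 24, 25, 26

G(0) = 0
G(1) = mex{} = 0
G(2) = mex{} = 0
G(3) = mex{} = 0
G(4) = mex{0} = 1
G(5) = mex{0,0} = 1
G(6) = mex{0,0} = 1
G(7) = mex{0,0} = 1
G(8) = mex{1,0,0} = 2
G(9) = mex{1,1,0} = 2
G(10) = mex{1,1,0} = 2
G(11) = mex{1,1,0} = 2
G(12) = mex{2,1,1} = 0
G(13) = mex{2,2,1} = 0
G(14) = mex{2,2,1} = 0
G(15) = mex{2,2,1} = 0
G(16) = mex{0,2,2} = 1
G(17) = mex{0,0,2} = 1
G(18) = mex{0,0,2} = 1
G(19) = mex{0,0,2} = 1
G(20) = mex{1,0,0} = 2
G(21) = mex{1,1,0} = 2
G(22) = mex{1,1,0} = 2
G(23) = mex{1,1,0} = 2
G(24) = mex{2,1,1} = 0
G(25) = mex{2,2,1} = 0
G(26) = mex{2,2,1} = 0
P-positions are exactly the n with G(n) = 0.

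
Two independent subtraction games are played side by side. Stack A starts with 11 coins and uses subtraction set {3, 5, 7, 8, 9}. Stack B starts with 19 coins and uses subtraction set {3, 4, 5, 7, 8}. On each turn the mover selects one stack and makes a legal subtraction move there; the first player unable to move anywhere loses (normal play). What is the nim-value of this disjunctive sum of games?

1

Stack A, S = {3, 5, 7, 8, 9}:
n :  0  1  2  3  4  5  6  7  8  9 10 11
G :  0  0  0  1  1  1  2  2  2  3  3  3
G_A(11) = 3.
Stack B, S = {3, 4, 5, 7, 8}:
G(0) = 0
G(1) = mex{} = 0
G(2) = mex{} = 0
G(3) = mex{0} = 1
G(4) = mex{0,0} = 1
G(5) = mex{0,0,0} = 1
G(6) = mex{1,0,0} = 2
G(7) = mex{1,1,0,0} = 2
G(8) = mex{1,1,1,0,0} = 2
G(9) = mex{2,1,1,0,0} = 3
G(10) = mex{2,2,1,1,0} = 3
G(11) = mex{2,2,2,1,1} = 0
G(12) = mex{3,2,2,1,1} = 0
G(13) = mex{3,3,2,2,1} = 0
G(14) = mex{0,3,3,2,2} = 1
G(15) = mex{0,0,3,2,2} = 1
G(16) = mex{0,0,0,3,2} = 1
G(17) = mex{1,0,0,3,3} = 2
G(18) = mex{1,1,0,0,3} = 2
G(19) = mex{1,1,1,0,0} = 2
G_B(19) = 2.
Combined Grundy value = 3 ⊕ 2 = 1.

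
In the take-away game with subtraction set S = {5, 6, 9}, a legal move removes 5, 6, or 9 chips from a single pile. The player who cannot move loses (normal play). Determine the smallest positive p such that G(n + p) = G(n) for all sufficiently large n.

14

G(0) = 0
G(1) = mex{} = 0
G(2) = mex{} = 0
G(3) = mex{} = 0
G(4) = mex{} = 0
G(5) = mex{0} = 1
G(6) = mex{0,0} = 1
G(7) = mex{0,0} = 1
G(8) = mex{0,0} = 1
G(9) = mex{0,0,0} = 1
G(10) = mex{1,0,0} = 2
G(11) = mex{1,1,0} = 2
G(12) = mex{1,1,0} = 2
G(13) = mex{1,1,0} = 2
G(14) = mex{1,1,1} = 0
G(15) = mex{2,1,1} = 0
G(16) = mex{2,2,1} = 0
G(17) = mex{2,2,1} = 0
G(18) = mex{2,2,1} = 0
G(19) = mex{0,2,2} = 1
G(20) = mex{0,0,2} = 1
G(21) = mex{0,0,2} = 1
G(22) = mex{0,0,2} = 1
G(23) = mex{0,0,0} = 1
G(24) = mex{1,0,0} = 2
G(25) = mex{1,1,0} = 2
G(26) = mex{1,1,0} = 2
G(27) = mex{1,1,0} = 2
G(28) = mex{1,1,1} = 0
G(29) = mex{2,1,1} = 0
G(n+14) = G(n) holds for n = 0,…,8 (a full window of length max(S) = 9), so the sequence is purely periodic with period 14.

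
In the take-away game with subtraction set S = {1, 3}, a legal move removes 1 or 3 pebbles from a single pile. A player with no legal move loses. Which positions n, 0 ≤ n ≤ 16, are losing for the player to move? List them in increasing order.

G(0) = 0
G(1) = mex{0} = 1
G(2) = mex{1} = 0
G(3) = mex{0,0} = 1
G(4) = mex{1,1} = 0
G(5) = mex{0,0} = 1
G(6) = mex{1,1} = 0
G(7) = mex{0,0} = 1
G(8) = mex{1,1} = 0
G(9) = mex{0,0} = 1
G(10) = mex{1,1} = 0
G(11) = mex{0,0} = 1
G(12) = mex{1,1} = 0
G(13) = mex{0,0} = 1
G(14) = mex{1,1} = 0
G(15) = mex{0,0} = 1
G(16) = mex{1,1} = 0
P-positions are exactly the n with G(n) = 0.

0, 2, 4, 6, 8, 10, 12, 14, 16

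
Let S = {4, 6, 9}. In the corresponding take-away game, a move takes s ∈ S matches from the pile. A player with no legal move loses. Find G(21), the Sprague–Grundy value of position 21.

2

n :  0  1  2  3  4  5  6  7  8  9 10 11 12 13 14 15 16 17 18 19 20 21
G :  0  0  0  0  1  1  1  1  2  2  2  2  3  0  0  0  0  1  1  1  1  2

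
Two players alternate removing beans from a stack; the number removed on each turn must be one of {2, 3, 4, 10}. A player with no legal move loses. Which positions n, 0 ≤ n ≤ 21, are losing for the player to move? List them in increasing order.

0, 1, 6, 7, 12, 13, 18, 19

G(0) = 0
G(1) = mex{} = 0
G(2) = mex{0} = 1
G(3) = mex{0,0} = 1
G(4) = mex{1,0,0} = 2
G(5) = mex{1,1,0} = 2
G(6) = mex{2,1,1} = 0
G(7) = mex{2,2,1} = 0
G(8) = mex{0,2,2} = 1
G(9) = mex{0,0,2} = 1
G(10) = mex{1,0,0,0} = 2
G(11) = mex{1,1,0,0} = 2
G(12) = mex{2,1,1,1} = 0
G(13) = mex{2,2,1,1} = 0
G(14) = mex{0,2,2,2} = 1
G(15) = mex{0,0,2,2} = 1
G(16) = mex{1,0,0,0} = 2
G(17) = mex{1,1,0,0} = 2
G(18) = mex{2,1,1,1} = 0
G(19) = mex{2,2,1,1} = 0
G(20) = mex{0,2,2,2} = 1
G(21) = mex{0,0,2,2} = 1
P-positions are exactly the n with G(n) = 0.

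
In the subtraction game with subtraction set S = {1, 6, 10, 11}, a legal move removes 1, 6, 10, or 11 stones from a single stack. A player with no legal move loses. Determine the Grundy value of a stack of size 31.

G(0) = 0
G(1) = mex{0} = 1
G(2) = mex{1} = 0
G(3) = mex{0} = 1
G(4) = mex{1} = 0
G(5) = mex{0} = 1
G(6) = mex{1,0} = 2
G(7) = mex{2,1} = 0
G(8) = mex{0,0} = 1
G(9) = mex{1,1} = 0
G(10) = mex{0,0,0} = 1
G(11) = mex{1,1,1,0} = 2
G(12) = mex{2,2,0,1} = 3
G(13) = mex{3,0,1,0} = 2
G(14) = mex{2,1,0,1} = 3
G(15) = mex{3,0,1,0} = 2
G(16) = mex{2,1,2,1} = 0
G(17) = mex{0,2,0,2} = 1
G(18) = mex{1,3,1,0} = 2
G(19) = mex{2,2,0,1} = 3
G(20) = mex{3,3,1,0} = 2
G(21) = mex{2,2,2,1} = 0
G(22) = mex{0,0,3,2} = 1
G(23) = mex{1,1,2,3} = 0
G(24) = mex{0,2,3,2} = 1
G(25) = mex{1,3,2,3} = 0
G(26) = mex{0,2,0,2} = 1
G(27) = mex{1,0,1,0} = 2
G(28) = mex{2,1,2,1} = 0
G(29) = mex{0,0,3,2} = 1
G(30) = mex{1,1,2,3} = 0
G(31) = mex{0,0,0,2} = 1

1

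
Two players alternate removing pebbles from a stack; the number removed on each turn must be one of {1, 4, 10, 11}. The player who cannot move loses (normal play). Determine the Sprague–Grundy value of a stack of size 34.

n :  0  1  2  3  4  5  6  7  8  9 10 11 12 13 14 15 16 17 18 19 20 21 22 23 24 25 26 27 28 29 30 31 32 33 34
G :  0  1  0  1  2  0  1  0  1  2  3  2  3  4  0  1  2  3  2  0  1  0  1  2  3  2  0  1  0  1  2  3  2  0  1

1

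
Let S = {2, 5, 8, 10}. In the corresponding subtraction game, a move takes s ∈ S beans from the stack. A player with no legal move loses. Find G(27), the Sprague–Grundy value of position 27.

2

G(0) = 0
G(1) = mex{} = 0
G(2) = mex{0} = 1
G(3) = mex{0} = 1
G(4) = mex{1} = 0
G(5) = mex{1,0} = 2
G(6) = mex{0,0} = 1
G(7) = mex{2,1} = 0
G(8) = mex{1,1,0} = 2
G(9) = mex{0,0,0} = 1
G(10) = mex{2,2,1,0} = 3
G(11) = mex{1,1,1,0} = 2
G(12) = mex{3,0,0,1} = 2
G(13) = mex{2,2,2,1} = 0
G(14) = mex{2,1,1,0} = 3
G(15) = mex{0,3,0,2} = 1
G(16) = mex{3,2,2,1} = 0
G(17) = mex{1,2,1,0} = 3
G(18) = mex{0,0,3,2} = 1
G(19) = mex{3,3,2,1} = 0
G(20) = mex{1,1,2,3} = 0
G(21) = mex{0,0,0,2} = 1
G(22) = mex{0,3,3,2} = 1
G(23) = mex{1,1,1,0} = 2
G(24) = mex{1,0,0,3} = 2
G(25) = mex{2,0,3,1} = 4
G(26) = mex{2,1,1,0} = 3
G(27) = mex{4,1,0,3} = 2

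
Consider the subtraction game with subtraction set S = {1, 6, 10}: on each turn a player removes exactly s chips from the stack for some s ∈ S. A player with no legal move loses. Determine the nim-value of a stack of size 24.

G(0) = 0
G(1) = mex{0} = 1
G(2) = mex{1} = 0
G(3) = mex{0} = 1
G(4) = mex{1} = 0
G(5) = mex{0} = 1
G(6) = mex{1,0} = 2
G(7) = mex{2,1} = 0
G(8) = mex{0,0} = 1
G(9) = mex{1,1} = 0
G(10) = mex{0,0,0} = 1
G(11) = mex{1,1,1} = 0
G(12) = mex{0,2,0} = 1
G(13) = mex{1,0,1} = 2
G(14) = mex{2,1,0} = 3
G(15) = mex{3,0,1} = 2
G(16) = mex{2,1,2} = 0
G(17) = mex{0,0,0} = 1
G(18) = mex{1,1,1} = 0
G(19) = mex{0,2,0} = 1
G(20) = mex{1,3,1} = 0
G(21) = mex{0,2,0} = 1
G(22) = mex{1,0,1} = 2
G(23) = mex{2,1,2} = 0
G(24) = mex{0,0,3} = 1

1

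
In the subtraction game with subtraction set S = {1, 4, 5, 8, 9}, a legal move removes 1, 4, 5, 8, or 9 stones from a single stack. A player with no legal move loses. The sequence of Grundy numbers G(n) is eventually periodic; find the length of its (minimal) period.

12

G(0) = 0
G(1) = mex{0} = 1
G(2) = mex{1} = 0
G(3) = mex{0} = 1
G(4) = mex{1,0} = 2
G(5) = mex{2,1,0} = 3
G(6) = mex{3,0,1} = 2
G(7) = mex{2,1,0} = 3
G(8) = mex{3,2,1,0} = 4
G(9) = mex{4,3,2,1,0} = 5
G(10) = mex{5,2,3,0,1} = 4
G(11) = mex{4,3,2,1,0} = 5
G(12) = mex{5,4,3,2,1} = 0
G(13) = mex{0,5,4,3,2} = 1
G(14) = mex{1,4,5,2,3} = 0
G(15) = mex{0,5,4,3,2} = 1
G(16) = mex{1,0,5,4,3} = 2
G(17) = mex{2,1,0,5,4} = 3
G(18) = mex{3,0,1,4,5} = 2
G(19) = mex{2,1,0,5,4} = 3
G(20) = mex{3,2,1,0,5} = 4
G(21) = mex{4,3,2,1,0} = 5
G(22) = mex{5,2,3,0,1} = 4
G(23) = mex{4,3,2,1,0} = 5
G(24) = mex{5,4,3,2,1} = 0
G(25) = mex{0,5,4,3,2} = 1
G(n+12) = G(n) holds for n = 0,…,8 (a full window of length max(S) = 9), so the sequence is purely periodic with period 12.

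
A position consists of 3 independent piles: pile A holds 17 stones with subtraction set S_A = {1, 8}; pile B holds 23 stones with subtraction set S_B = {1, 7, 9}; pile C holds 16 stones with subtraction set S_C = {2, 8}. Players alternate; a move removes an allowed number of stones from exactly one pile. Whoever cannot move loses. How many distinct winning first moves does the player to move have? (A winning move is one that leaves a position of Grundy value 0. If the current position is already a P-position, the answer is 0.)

1

Pile A, S = {1, 8}:
G(0) = 0
G(1) = mex{0} = 1
G(2) = mex{1} = 0
G(3) = mex{0} = 1
G(4) = mex{1} = 0
G(5) = mex{0} = 1
G(6) = mex{1} = 0
G(7) = mex{0} = 1
G(8) = mex{1,0} = 2
G(9) = mex{2,1} = 0
G(10) = mex{0,0} = 1
G(11) = mex{1,1} = 0
G(12) = mex{0,0} = 1
G(13) = mex{1,1} = 0
G(14) = mex{0,0} = 1
G(15) = mex{1,1} = 0
G(16) = mex{0,2} = 1
G(17) = mex{1,0} = 2
G_A(17) = 2.
Pile B, S = {1, 7, 9}:
G(0) = 0
G(1) = mex{0} = 1
G(2) = mex{1} = 0
G(3) = mex{0} = 1
G(4) = mex{1} = 0
G(5) = mex{0} = 1
G(6) = mex{1} = 0
G(7) = mex{0,0} = 1
G(8) = mex{1,1} = 0
G(9) = mex{0,0,0} = 1
G(10) = mex{1,1,1} = 0
G(11) = mex{0,0,0} = 1
G(12) = mex{1,1,1} = 0
G(13) = mex{0,0,0} = 1
G(14) = mex{1,1,1} = 0
G(15) = mex{0,0,0} = 1
G(16) = mex{1,1,1} = 0
G(17) = mex{0,0,0} = 1
G(18) = mex{1,1,1} = 0
G(19) = mex{0,0,0} = 1
G(20) = mex{1,1,1} = 0
G(21) = mex{0,0,0} = 1
G(22) = mex{1,1,1} = 0
G(23) = mex{0,0,0} = 1
G_B(23) = 1.
Pile C, S = {2, 8}:
n :  0  1  2  3  4  5  6  7  8  9 10 11 12 13 14 15 16
G :  0  0  1  1  0  0  1  1  2  2  0  0  1  1  0  0  1
G_C(16) = 1.
Combined Grundy value = 2 ⊕ 1 ⊕ 1 = 2.
A winning move leaves total XOR = 0, i.e. changes one component's Grundy value g to g ⊕ X where X is the current total.
Pile A: need g' = 2⊕2 = 0. Options: 17−1→G=1, 17−8→G=0. Hits: 1.
Pile B: need g' = 1⊕2 = 3. Options: 23−1→G=0, 23−7→G=0, 23−9→G=0. Hits: 0.
Pile C: need g' = 1⊕2 = 3. Options: 16−2→G=0, 16−8→G=2. Hits: 0.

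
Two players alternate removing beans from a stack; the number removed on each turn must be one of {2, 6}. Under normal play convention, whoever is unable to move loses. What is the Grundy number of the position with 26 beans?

1

G(0) = 0
G(1) = mex{} = 0
G(2) = mex{0} = 1
G(3) = mex{0} = 1
G(4) = mex{1} = 0
G(5) = mex{1} = 0
G(6) = mex{0,0} = 1
G(7) = mex{0,0} = 1
G(8) = mex{1,1} = 0
G(9) = mex{1,1} = 0
G(10) = mex{0,0} = 1
G(11) = mex{0,0} = 1
G(12) = mex{1,1} = 0
G(13) = mex{1,1} = 0
G(14) = mex{0,0} = 1
G(15) = mex{0,0} = 1
G(16) = mex{1,1} = 0
G(17) = mex{1,1} = 0
G(18) = mex{0,0} = 1
G(19) = mex{0,0} = 1
G(20) = mex{1,1} = 0
G(21) = mex{1,1} = 0
G(22) = mex{0,0} = 1
G(23) = mex{0,0} = 1
G(24) = mex{1,1} = 0
G(25) = mex{1,1} = 0
G(26) = mex{0,0} = 1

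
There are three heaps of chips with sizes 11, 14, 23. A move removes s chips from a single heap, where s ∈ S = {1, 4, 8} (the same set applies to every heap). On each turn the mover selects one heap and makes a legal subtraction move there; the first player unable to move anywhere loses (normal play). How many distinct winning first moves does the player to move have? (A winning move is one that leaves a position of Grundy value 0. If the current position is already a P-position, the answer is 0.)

All heaps use S = {1, 4, 8}:
n :  0  1  2  3  4  5  6  7  8  9 10 11 12 13 14 15 16 17 18 19 20 21 22 23
G :  0  1  0  1  2  0  1  0  1  2  3  2  0  1  0  1  2  0  1  0  1  2  3  2
Heap A: G(11) = 2.
Heap B: G(14) = 0.
Heap C: G(23) = 2.
Combined Grundy value = 2 ⊕ 0 ⊕ 2 = 0.
A winning move leaves total XOR = 0, i.e. changes one component's Grundy value g to g ⊕ X where X is the current total.
Heap A: target g' = 2⊕0 = 2, but every legal move changes the Grundy value (mex property), so 0 moves.
Heap B: target g' = 0⊕0 = 0, but every legal move changes the Grundy value (mex property), so 0 moves.
Heap C: target g' = 2⊕0 = 2, but every legal move changes the Grundy value (mex property), so 0 moves.

0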